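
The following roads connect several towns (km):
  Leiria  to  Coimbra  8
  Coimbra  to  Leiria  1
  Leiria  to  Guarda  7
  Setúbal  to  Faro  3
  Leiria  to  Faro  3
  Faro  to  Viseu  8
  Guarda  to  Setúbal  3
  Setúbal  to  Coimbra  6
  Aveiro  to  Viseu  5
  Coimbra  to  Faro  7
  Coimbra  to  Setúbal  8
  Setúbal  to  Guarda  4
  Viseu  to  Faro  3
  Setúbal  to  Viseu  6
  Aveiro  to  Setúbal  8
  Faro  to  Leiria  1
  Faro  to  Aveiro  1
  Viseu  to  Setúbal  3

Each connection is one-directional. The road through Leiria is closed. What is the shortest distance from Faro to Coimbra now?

Paths from Faro to Coimbra avoiding Leiria:
Faro -> Aveiro -> Setúbal -> Coimbra: 1 + 8 + 6 = 15
Faro -> Viseu -> Setúbal -> Coimbra: 8 + 3 + 6 = 17
Faro -> Aveiro -> Viseu -> Setúbal -> Coimbra: 1 + 5 + 3 + 6 = 15
Best route has total 15 km.

15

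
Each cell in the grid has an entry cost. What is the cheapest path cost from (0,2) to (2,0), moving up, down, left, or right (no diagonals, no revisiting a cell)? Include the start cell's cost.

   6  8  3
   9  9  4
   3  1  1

12

Cheapest: [0,2] [1,2] [2,2] [2,1] [2,0]
  3 + 4 + 1 + 1 + 3 = 12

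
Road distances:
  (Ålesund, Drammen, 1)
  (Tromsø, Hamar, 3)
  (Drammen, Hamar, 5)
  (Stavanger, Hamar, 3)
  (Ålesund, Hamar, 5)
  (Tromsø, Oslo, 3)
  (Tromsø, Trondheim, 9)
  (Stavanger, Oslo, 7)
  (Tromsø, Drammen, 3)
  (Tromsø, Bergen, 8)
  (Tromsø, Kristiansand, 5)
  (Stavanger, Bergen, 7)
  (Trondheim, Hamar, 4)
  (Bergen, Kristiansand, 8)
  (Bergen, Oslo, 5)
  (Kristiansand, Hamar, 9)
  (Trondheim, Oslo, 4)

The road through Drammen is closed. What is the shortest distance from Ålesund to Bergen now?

Some routes from Ålesund to Bergen avoiding Drammen:
Ålesund → Hamar → Tromsø → Oslo → Bergen: 5 + 3 + 3 + 5 = 16
Ålesund → Hamar → Tromsø → Bergen: 5 + 3 + 8 = 16
Ålesund → Hamar → Trondheim → Oslo → Bergen: 5 + 4 + 4 + 5 = 18
Ålesund → Hamar → Stavanger → Oslo → Bergen: 5 + 3 + 7 + 5 = 20
Ålesund → Hamar → Stavanger → Bergen: 5 + 3 + 7 = 15
Shortest: 15.

15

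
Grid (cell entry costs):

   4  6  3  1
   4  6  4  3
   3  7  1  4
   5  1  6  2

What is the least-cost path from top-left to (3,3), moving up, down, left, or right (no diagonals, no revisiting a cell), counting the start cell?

23

Cheapest: (0,0) → (0,1) → (0,2) → (0,3) → (1,3) → (2,3) → (3,3)
  4 + 6 + 3 + 1 + 3 + 4 + 2 = 23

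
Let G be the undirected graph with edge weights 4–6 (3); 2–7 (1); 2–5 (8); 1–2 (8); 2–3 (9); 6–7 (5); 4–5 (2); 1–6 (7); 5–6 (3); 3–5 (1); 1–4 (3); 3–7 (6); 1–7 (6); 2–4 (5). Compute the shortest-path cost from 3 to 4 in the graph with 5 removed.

Comparing a few candidate routes:
3 → 2 → 4: 9 + 5 = 14
3 → 7 → 1 → 4: 6 + 6 + 3 = 15
3 → 7 → 2 → 4: 6 + 1 + 5 = 12
3 → 7 → 6 → 4: 6 + 5 + 3 = 14
3 → 2 → 7 → 6 → 4: 9 + 1 + 5 + 3 = 18
Shortest: 12.

12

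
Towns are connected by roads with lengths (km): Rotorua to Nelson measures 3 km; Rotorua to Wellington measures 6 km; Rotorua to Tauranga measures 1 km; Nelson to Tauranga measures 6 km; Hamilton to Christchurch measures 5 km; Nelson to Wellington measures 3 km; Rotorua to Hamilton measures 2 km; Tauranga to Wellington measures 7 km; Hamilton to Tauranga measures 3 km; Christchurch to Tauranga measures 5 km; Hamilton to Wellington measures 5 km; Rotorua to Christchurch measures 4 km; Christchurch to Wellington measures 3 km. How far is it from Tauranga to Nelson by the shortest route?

Comparing a few candidate routes:
Tauranga-Wellington-Nelson: 7 + 3 = 10
Tauranga-Rotorua-Nelson: 1 + 3 = 4
Tauranga-Rotorua-Wellington-Nelson: 1 + 6 + 3 = 10
Tauranga-Rotorua-Christchurch-Wellington-Nelson: 1 + 4 + 3 + 3 = 11
Tauranga-Hamilton-Rotorua-Nelson: 3 + 2 + 3 = 8
Tauranga-Nelson: 6
Shortest: 4 km.

4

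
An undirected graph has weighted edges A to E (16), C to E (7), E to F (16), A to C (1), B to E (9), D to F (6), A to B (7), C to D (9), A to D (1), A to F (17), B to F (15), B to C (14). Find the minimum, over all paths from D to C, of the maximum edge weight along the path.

Some routes from D to C:
D-F-B-C: max(6, 15, 14) = 15
D-F-B-E-C: max(6, 15, 9, 7) = 15
D-A-B-C: max(1, 7, 14) = 14
D-A-C: max(1, 1) = 1
D-C: max(9) = 9
D-A-B-E-C: max(1, 7, 9, 7) = 9
The minimum achievable maximum is 1.

1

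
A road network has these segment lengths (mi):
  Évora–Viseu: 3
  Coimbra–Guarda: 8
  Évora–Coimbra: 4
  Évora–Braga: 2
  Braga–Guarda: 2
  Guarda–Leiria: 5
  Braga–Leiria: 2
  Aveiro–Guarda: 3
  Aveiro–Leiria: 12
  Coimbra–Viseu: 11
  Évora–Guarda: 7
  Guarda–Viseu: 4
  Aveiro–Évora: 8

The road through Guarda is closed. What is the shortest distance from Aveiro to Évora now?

Routes from Aveiro to Évora avoiding Guarda:
Aveiro→Leiria→Braga→Évora: 12 + 2 + 2 = 16
Aveiro→Évora: 8
The minimum is 8 mi.

8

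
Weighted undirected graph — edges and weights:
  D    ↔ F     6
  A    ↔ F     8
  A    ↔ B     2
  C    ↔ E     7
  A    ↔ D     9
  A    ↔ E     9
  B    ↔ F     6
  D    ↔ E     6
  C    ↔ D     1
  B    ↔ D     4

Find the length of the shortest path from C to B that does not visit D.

Routes from C to B avoiding D:
C -> E -> A -> F -> B: 7 + 9 + 8 + 6 = 30
C -> E -> A -> B: 7 + 9 + 2 = 18
Best route has total 18.

18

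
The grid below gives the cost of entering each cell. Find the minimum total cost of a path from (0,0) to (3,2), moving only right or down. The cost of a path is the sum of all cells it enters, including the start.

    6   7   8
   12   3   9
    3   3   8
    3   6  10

35

Cheapest: r0c0 -> r0c1 -> r1c1 -> r2c1 -> r3c1 -> r3c2
  6 + 7 + 3 + 3 + 6 + 10 = 35
For comparison, the top-then-right route costs 48.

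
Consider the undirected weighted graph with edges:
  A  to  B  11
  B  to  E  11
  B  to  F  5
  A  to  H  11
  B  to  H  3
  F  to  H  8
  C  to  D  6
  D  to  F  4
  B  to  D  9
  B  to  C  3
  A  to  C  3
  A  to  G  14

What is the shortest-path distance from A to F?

Checking several routes:
A-C-B-H-F: 3 + 3 + 3 + 8 = 17
A-C-D-F: 3 + 6 + 4 = 13
A-C-B-F: 3 + 3 + 5 = 11
A-B-F: 11 + 5 = 16
Best route has total 11.

11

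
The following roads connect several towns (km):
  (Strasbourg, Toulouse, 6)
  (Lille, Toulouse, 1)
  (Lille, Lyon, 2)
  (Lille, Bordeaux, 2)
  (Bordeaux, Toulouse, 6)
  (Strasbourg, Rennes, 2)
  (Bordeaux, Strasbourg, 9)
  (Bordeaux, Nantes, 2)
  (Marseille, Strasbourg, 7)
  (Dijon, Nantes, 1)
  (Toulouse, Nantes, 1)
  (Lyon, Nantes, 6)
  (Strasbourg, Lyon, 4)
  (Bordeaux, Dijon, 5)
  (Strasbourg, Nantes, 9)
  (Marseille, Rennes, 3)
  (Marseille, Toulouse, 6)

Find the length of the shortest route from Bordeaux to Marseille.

Comparing a few candidate routes:
Bordeaux -> Nantes -> Toulouse -> Marseille: 2 + 1 + 6 = 9
Bordeaux -> Dijon -> Nantes -> Toulouse -> Marseille: 5 + 1 + 1 + 6 = 13
Bordeaux -> Lille -> Toulouse -> Marseille: 2 + 1 + 6 = 9
Bordeaux -> Toulouse -> Marseille: 6 + 6 = 12
The minimum is 9 km.

9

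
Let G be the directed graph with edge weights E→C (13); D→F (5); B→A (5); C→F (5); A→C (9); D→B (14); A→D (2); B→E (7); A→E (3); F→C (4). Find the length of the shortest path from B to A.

Paths from B to A:
B → A: 5
Shortest: 5.

5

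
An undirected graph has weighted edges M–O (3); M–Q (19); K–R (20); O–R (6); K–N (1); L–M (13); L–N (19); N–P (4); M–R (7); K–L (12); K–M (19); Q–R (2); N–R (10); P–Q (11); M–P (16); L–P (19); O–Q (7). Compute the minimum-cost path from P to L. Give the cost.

Some routes from P to L:
P→N→K→L: 4 + 1 + 12 = 17
P→M→L: 16 + 13 = 29
P→N→L: 4 + 19 = 23
P→Q→R→M→L: 11 + 2 + 7 + 13 = 33
P→L: 19
The minimum is 17.

17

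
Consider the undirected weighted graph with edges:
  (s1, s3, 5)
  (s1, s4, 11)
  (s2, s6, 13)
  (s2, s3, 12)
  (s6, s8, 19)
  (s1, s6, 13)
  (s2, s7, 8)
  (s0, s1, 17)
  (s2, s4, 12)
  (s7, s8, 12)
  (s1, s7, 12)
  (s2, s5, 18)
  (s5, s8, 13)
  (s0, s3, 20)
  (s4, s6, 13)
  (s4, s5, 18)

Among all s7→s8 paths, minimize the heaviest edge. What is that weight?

12

Some routes from s7 to s8:
s7 → s8: max(12) = 12
s7 → s2 → s6 → s1 → s4 → s5 → s8: max(8, 13, 13, 11, 18, 13) = 18
s7 → s2 → s4 → s5 → s8: max(8, 12, 18, 13) = 18
s7 → s2 → s5 → s8: max(8, 18, 13) = 18
s7 → s2 → s6 → s4 → s5 → s8: max(8, 13, 13, 18, 13) = 18
Best route has worst link 12.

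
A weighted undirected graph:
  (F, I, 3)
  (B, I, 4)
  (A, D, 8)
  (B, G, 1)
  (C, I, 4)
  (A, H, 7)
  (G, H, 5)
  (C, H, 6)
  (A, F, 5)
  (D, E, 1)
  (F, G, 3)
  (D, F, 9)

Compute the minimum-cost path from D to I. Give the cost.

A few of the D→I routes:
D-A-H-G-B-I: 8 + 7 + 5 + 1 + 4 = 25
D-A-F-G-B-I: 8 + 5 + 3 + 1 + 4 = 21
D-A-H-C-I: 8 + 7 + 6 + 4 = 25
D-A-F-I: 8 + 5 + 3 = 16
D-F-G-B-I: 9 + 3 + 1 + 4 = 17
D-F-I: 9 + 3 = 12
The minimum is 12.

12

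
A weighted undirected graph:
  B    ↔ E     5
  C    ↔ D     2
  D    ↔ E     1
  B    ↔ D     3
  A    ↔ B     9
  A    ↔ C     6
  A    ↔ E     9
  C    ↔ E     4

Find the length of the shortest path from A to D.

8

Some routes from A to D:
A - B - D: 9 + 3 = 12
A - C - D: 6 + 2 = 8
A - B - E - D: 9 + 5 + 1 = 15
A - E - D: 9 + 1 = 10
A - C - E - D: 6 + 4 + 1 = 11
A - E - C - D: 9 + 4 + 2 = 15
Shortest: 8.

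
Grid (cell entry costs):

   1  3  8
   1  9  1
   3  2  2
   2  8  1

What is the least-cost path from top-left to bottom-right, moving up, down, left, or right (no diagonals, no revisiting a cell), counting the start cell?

10

Cheapest: r0c0 -> r1c0 -> r2c0 -> r2c1 -> r2c2 -> r3c2
  1 + 1 + 3 + 2 + 2 + 1 = 10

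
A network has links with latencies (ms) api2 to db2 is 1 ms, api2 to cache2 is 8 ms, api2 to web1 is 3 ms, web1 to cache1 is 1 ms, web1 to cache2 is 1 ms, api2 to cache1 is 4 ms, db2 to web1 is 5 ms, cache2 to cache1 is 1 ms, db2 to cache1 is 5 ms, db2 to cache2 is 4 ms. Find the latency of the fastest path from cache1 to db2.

5

Comparing a few candidate routes:
cache1→api2→db2: 4 + 1 = 5
cache1→cache2→web1→api2→db2: 1 + 1 + 3 + 1 = 6
cache1→db2: 5
cache1→web1→api2→db2: 1 + 3 + 1 = 5
cache1→cache2→db2: 1 + 4 = 5
Best route has total 5 ms.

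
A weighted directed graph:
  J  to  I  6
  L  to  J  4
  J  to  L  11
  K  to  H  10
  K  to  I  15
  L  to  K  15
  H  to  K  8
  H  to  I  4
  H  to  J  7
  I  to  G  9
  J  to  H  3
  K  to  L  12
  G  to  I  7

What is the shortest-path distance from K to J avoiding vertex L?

Routes from K to J avoiding L:
K -> H -> J: 10 + 7 = 17
Shortest: 17.

17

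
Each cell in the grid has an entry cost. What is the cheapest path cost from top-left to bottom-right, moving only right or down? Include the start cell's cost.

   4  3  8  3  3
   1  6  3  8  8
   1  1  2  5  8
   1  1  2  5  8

Cheapest: r0c0→r1c0→r2c0→r2c1→r3c1→r3c2→r3c3→r3c4
  4 + 1 + 1 + 1 + 1 + 2 + 5 + 8 = 23
For comparison, the top-then-right route costs 45.

23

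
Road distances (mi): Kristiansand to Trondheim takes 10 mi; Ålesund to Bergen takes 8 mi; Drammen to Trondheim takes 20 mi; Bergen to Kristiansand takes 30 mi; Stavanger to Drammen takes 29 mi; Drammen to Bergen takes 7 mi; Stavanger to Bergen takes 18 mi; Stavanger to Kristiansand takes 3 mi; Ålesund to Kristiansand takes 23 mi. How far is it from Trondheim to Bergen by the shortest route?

Comparing a few candidate routes:
Trondheim-Drammen-Bergen: 20 + 7 = 27
Trondheim-Kristiansand-Bergen: 10 + 30 = 40
Trondheim-Kristiansand-Ålesund-Bergen: 10 + 23 + 8 = 41
Trondheim-Kristiansand-Stavanger-Drammen-Bergen: 10 + 3 + 29 + 7 = 49
Trondheim-Kristiansand-Stavanger-Bergen: 10 + 3 + 18 = 31
Trondheim-Drammen-Stavanger-Bergen: 20 + 29 + 18 = 67
The minimum is 27 mi.

27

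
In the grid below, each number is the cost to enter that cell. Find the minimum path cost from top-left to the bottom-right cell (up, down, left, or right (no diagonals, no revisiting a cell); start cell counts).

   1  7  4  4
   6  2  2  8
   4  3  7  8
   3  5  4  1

22

Cheapest: r0c0→r1c0→r1c1→r2c1→r3c1→r3c2→r3c3
  1 + 6 + 2 + 3 + 5 + 4 + 1 = 22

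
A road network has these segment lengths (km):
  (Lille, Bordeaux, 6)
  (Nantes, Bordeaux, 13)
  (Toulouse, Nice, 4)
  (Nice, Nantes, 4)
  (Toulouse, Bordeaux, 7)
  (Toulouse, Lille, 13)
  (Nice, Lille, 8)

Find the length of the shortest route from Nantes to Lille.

Checking several routes:
Nantes-Bordeaux-Toulouse-Nice-Lille: 13 + 7 + 4 + 8 = 32
Nantes-Nice-Lille: 4 + 8 = 12
Nantes-Nice-Toulouse-Bordeaux-Lille: 4 + 4 + 7 + 6 = 21
Nantes-Nice-Toulouse-Lille: 4 + 4 + 13 = 21
Nantes-Bordeaux-Lille: 13 + 6 = 19
The minimum is 12 km.

12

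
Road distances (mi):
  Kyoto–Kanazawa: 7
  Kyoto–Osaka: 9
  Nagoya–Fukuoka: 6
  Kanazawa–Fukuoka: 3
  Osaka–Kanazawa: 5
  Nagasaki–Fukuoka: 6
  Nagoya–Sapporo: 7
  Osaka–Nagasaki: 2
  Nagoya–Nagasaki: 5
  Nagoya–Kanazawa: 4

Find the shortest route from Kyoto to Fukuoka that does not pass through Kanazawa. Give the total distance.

Routes from Kyoto to Fukuoka avoiding Kanazawa:
Kyoto - Osaka - Nagasaki - Nagoya - Fukuoka: 9 + 2 + 5 + 6 = 22
Kyoto - Osaka - Nagasaki - Fukuoka: 9 + 2 + 6 = 17
The minimum is 17 mi.

17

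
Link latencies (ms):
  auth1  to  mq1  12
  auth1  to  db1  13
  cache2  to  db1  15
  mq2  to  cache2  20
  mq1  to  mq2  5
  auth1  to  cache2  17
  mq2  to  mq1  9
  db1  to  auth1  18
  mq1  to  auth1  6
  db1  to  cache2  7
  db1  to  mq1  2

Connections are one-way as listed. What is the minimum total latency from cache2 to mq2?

Routes from cache2 to mq2:
cache2 - db1 - auth1 - mq1 - mq2: 15 + 18 + 12 + 5 = 50
cache2 - db1 - mq1 - mq2: 15 + 2 + 5 = 22
The minimum is 22 ms.

22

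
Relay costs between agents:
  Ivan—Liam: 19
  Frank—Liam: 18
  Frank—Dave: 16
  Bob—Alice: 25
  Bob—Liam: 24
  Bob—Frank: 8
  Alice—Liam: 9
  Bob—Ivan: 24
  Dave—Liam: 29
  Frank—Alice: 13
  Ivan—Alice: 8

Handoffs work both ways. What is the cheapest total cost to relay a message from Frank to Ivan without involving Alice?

Checking several routes:
Frank - Bob - Ivan: 8 + 24 = 32
Frank - Liam - Ivan: 18 + 19 = 37
Frank - Liam - Bob - Ivan: 18 + 24 + 24 = 66
Frank - Bob - Liam - Ivan: 8 + 24 + 19 = 51
Frank - Dave - Liam - Ivan: 16 + 29 + 19 = 64
The minimum is 32.

32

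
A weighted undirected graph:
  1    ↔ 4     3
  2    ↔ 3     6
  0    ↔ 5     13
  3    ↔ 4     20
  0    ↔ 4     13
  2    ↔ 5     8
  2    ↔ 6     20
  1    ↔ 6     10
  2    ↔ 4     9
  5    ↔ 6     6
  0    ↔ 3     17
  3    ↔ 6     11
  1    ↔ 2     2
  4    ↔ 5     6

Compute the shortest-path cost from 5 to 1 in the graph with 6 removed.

Checking several routes:
5→4→1: 6 + 3 = 9
5→2→1: 8 + 2 = 10
5→2→4→1: 8 + 9 + 3 = 20
5→4→2→1: 6 + 9 + 2 = 17
Best route has total 9.

9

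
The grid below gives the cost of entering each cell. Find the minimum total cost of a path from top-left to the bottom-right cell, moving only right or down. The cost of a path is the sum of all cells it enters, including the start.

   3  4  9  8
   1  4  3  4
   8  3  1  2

Path [0,0]→[1,0]→[1,1]→[1,2]→[2,2]→[2,3]: 3 + 1 + 4 + 3 + 1 + 2 = 14.

14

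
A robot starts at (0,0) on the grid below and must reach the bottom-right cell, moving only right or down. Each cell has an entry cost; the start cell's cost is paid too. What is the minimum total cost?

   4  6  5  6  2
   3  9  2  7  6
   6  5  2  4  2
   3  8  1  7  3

Take r0c0→r0c1→r0c2→r1c2→r2c2→r2c3→r2c4→r3c4 for a total of 4 + 6 + 5 + 2 + 2 + 4 + 2 + 3 = 28.
(Top row then right column would cost 34.)

28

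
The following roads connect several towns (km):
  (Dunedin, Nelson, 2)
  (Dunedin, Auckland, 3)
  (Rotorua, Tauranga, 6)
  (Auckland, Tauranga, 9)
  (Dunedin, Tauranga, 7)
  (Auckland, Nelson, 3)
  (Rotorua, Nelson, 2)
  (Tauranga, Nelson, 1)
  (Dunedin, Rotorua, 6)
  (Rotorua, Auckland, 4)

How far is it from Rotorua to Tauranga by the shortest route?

3

Comparing a few candidate routes:
Rotorua → Nelson → Tauranga: 2 + 1 = 3
Rotorua → Auckland → Nelson → Tauranga: 4 + 3 + 1 = 8
Rotorua → Tauranga: 6
Rotorua → Dunedin → Nelson → Tauranga: 6 + 2 + 1 = 9
Best route has total 3 km.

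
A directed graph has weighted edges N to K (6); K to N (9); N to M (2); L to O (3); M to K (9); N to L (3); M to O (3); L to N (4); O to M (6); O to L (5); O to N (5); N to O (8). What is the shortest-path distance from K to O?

Candidate routes:
K -> N -> M -> O: 9 + 2 + 3 = 14
K -> N -> O: 9 + 8 = 17
K -> N -> L -> O: 9 + 3 + 3 = 15
Best route has total 14.

14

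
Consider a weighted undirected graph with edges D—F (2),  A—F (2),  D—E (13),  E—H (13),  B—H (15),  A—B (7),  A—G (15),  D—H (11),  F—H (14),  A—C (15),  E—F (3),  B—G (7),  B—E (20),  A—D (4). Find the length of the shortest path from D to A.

4

Checking several routes:
D - H - F - A: 11 + 14 + 2 = 27
D - F - A: 2 + 2 = 4
D - H - E - F - A: 11 + 13 + 3 + 2 = 29
D - A: 4
D - E - F - A: 13 + 3 + 2 = 18
D - F - E - B - A: 2 + 3 + 20 + 7 = 32
The minimum is 4.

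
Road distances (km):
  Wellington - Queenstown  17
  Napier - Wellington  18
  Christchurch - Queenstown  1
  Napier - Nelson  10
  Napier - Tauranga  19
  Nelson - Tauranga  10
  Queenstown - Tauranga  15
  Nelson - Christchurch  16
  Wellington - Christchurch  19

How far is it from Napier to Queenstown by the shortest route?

27

Some routes from Napier to Queenstown:
Napier→Nelson→Tauranga→Queenstown: 10 + 10 + 15 = 35
Napier→Tauranga→Queenstown: 19 + 15 = 34
Napier→Nelson→Christchurch→Queenstown: 10 + 16 + 1 = 27
Napier→Wellington→Queenstown: 18 + 17 = 35
Napier→Wellington→Christchurch→Queenstown: 18 + 19 + 1 = 38
Napier→Tauranga→Nelson→Christchurch→Queenstown: 19 + 10 + 16 + 1 = 46
Best route has total 27 km.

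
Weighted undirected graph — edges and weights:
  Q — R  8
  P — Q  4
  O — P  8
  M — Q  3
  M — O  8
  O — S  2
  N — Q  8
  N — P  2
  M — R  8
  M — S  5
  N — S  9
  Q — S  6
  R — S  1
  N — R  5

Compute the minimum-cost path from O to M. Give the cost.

7

Checking several routes:
O → S → M: 2 + 5 = 7
O → M: 8
O → S → Q → M: 2 + 6 + 3 = 11
Best route has total 7.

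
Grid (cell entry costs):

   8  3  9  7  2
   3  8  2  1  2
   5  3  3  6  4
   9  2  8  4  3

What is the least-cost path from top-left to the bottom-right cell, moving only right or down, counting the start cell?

Take [0,0] [0,1] [1,1] [1,2] [1,3] [1,4] [2,4] [3,4] for a total of 8 + 3 + 8 + 2 + 1 + 2 + 4 + 3 = 31.
(Top row then right column would cost 38.)

31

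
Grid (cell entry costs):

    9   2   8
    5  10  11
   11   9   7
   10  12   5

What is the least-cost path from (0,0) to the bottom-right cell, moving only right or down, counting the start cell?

Take (0,0) → (0,1) → (0,2) → (1,2) → (2,2) → (3,2) for a total of 9 + 2 + 8 + 11 + 7 + 5 = 42.

42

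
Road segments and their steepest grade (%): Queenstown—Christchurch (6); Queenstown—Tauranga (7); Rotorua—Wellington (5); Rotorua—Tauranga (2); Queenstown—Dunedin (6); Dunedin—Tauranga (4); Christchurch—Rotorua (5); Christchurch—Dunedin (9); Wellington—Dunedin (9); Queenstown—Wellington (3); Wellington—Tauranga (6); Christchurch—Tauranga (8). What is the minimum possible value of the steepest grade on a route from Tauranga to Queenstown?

5

Comparing a few candidate routes:
Tauranga → Rotorua → Christchurch → Queenstown: max(2, 5, 6) = 6
Tauranga → Wellington → Rotorua → Christchurch → Queenstown: max(6, 5, 5, 6) = 6
Tauranga → Rotorua → Wellington → Queenstown: max(2, 5, 3) = 5
Smallest bottleneck: 5%.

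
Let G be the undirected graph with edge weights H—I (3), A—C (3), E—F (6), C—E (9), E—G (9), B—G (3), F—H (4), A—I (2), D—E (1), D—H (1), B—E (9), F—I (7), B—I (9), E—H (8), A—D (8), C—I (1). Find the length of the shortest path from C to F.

A few of the C→F routes:
C → I → F: 1 + 7 = 8
C → A → I → H → F: 3 + 2 + 3 + 4 = 12
C → I → H → D → E → F: 1 + 3 + 1 + 1 + 6 = 12
C → I → H → F: 1 + 3 + 4 = 8
Best route has total 8.

8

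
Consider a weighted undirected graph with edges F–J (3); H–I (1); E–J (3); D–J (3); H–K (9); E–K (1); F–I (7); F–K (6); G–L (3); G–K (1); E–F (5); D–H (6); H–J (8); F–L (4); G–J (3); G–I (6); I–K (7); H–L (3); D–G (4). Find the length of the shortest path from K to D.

Checking several routes:
K -> E -> J -> D: 1 + 3 + 3 = 7
K -> G -> J -> D: 1 + 3 + 3 = 7
K -> G -> D: 1 + 4 = 5
K -> E -> J -> G -> D: 1 + 3 + 3 + 4 = 11
K -> F -> J -> D: 6 + 3 + 3 = 12
Best route has total 5.

5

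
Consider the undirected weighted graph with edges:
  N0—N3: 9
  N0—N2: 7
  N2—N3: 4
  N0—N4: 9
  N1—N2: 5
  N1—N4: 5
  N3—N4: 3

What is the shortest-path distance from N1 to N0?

12

Routes from N1 to N0:
N1-N4-N3-N0: 5 + 3 + 9 = 17
N1-N4-N3-N2-N0: 5 + 3 + 4 + 7 = 19
N1-N2-N3-N4-N0: 5 + 4 + 3 + 9 = 21
N1-N4-N0: 5 + 9 = 14
N1-N2-N3-N0: 5 + 4 + 9 = 18
N1-N2-N0: 5 + 7 = 12
Best route has total 12.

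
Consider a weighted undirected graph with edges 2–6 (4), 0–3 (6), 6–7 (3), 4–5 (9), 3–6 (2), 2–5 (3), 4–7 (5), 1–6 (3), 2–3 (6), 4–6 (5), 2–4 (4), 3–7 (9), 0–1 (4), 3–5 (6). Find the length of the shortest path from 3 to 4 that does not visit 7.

Some routes from 3 to 4 avoiding 7:
3 - 6 - 2 - 4: 2 + 4 + 4 = 10
3 - 6 - 4: 2 + 5 = 7
3 - 2 - 4: 6 + 4 = 10
Best route has total 7.

7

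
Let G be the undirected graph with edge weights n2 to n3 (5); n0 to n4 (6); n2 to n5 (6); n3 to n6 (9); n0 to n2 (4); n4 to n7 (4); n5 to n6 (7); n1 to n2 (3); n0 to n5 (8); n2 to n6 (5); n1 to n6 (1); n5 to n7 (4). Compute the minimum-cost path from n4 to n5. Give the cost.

Comparing a few candidate routes:
n4 -> n0 -> n5: 6 + 8 = 14
n4 -> n0 -> n2 -> n1 -> n6 -> n5: 6 + 4 + 3 + 1 + 7 = 21
n4 -> n0 -> n2 -> n5: 6 + 4 + 6 = 16
n4 -> n7 -> n5: 4 + 4 = 8
Shortest: 8.

8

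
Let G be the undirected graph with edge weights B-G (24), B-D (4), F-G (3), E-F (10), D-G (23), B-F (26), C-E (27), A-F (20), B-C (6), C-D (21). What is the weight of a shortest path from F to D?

26

Comparing a few candidate routes:
F→G→B→D: 3 + 24 + 4 = 31
F→B→D: 26 + 4 = 30
F→G→D: 3 + 23 = 26
The minimum is 26.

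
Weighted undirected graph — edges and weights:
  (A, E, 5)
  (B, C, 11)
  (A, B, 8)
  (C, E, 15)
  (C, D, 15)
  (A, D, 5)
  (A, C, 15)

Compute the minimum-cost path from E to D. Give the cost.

Paths from E to D:
E-C-A-D: 15 + 15 + 5 = 35
E-A-B-C-D: 5 + 8 + 11 + 15 = 39
E-A-C-D: 5 + 15 + 15 = 35
E-C-D: 15 + 15 = 30
E-C-B-A-D: 15 + 11 + 8 + 5 = 39
E-A-D: 5 + 5 = 10
Best route has total 10.

10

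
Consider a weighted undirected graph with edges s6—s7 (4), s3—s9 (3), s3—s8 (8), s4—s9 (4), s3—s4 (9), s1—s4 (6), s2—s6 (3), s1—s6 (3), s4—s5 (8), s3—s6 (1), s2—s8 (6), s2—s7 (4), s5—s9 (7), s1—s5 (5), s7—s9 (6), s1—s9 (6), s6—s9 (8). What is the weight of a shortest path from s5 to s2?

11

Some routes from s5 to s2:
s5 -> s1 -> s6 -> s7 -> s2: 5 + 3 + 4 + 4 = 16
s5 -> s9 -> s7 -> s2: 7 + 6 + 4 = 17
s5 -> s1 -> s6 -> s2: 5 + 3 + 3 = 11
s5 -> s9 -> s3 -> s6 -> s2: 7 + 3 + 1 + 3 = 14
s5 -> s9 -> s6 -> s2: 7 + 8 + 3 = 18
The minimum is 11.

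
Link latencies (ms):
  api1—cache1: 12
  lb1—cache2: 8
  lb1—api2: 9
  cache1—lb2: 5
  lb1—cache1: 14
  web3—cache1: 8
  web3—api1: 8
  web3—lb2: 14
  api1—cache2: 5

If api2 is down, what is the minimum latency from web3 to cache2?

13

Comparing a few candidate routes:
web3-cache1-lb1-cache2: 8 + 14 + 8 = 30
web3-api1-cache2: 8 + 5 = 13
web3-cache1-api1-cache2: 8 + 12 + 5 = 25
The minimum is 13 ms.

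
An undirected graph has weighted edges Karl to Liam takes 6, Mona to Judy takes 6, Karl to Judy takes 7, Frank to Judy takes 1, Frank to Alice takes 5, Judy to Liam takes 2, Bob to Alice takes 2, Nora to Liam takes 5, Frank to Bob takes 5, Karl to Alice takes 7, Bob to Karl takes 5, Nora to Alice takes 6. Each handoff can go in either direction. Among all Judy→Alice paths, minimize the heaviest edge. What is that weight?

A few of the Judy→Alice routes:
Judy -> Frank -> Alice: max(1, 5) = 5
Judy -> Liam -> Nora -> Alice: max(2, 5, 6) = 6
Judy -> Frank -> Bob -> Alice: max(1, 5, 2) = 5
Judy -> Frank -> Bob -> Karl -> Liam -> Nora -> Alice: max(1, 5, 5, 6, 5, 6) = 6
Judy -> Liam -> Karl -> Bob -> Frank -> Alice: max(2, 6, 5, 5, 5) = 6
The minimum achievable maximum is 5.

5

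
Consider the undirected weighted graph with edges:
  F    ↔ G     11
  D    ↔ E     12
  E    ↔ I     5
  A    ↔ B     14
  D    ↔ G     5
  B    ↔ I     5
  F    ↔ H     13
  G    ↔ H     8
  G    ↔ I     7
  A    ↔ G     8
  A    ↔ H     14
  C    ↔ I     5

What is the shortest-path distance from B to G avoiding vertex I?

Candidate routes:
B-A-H-G: 14 + 14 + 8 = 36
B-A-G: 14 + 8 = 22
B-A-H-F-G: 14 + 14 + 13 + 11 = 52
The minimum is 22.

22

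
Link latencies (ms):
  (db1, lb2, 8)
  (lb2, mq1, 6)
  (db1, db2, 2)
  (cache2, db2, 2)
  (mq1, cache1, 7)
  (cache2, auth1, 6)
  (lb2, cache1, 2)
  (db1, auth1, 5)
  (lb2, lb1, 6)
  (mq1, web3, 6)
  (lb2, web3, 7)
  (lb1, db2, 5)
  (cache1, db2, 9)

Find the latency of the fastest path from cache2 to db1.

4

Some routes from cache2 to db1:
cache2→db2→db1: 2 + 2 = 4
cache2→auth1→db1: 6 + 5 = 11
cache2→db2→lb1→lb2→db1: 2 + 5 + 6 + 8 = 21
Best route has total 4 ms.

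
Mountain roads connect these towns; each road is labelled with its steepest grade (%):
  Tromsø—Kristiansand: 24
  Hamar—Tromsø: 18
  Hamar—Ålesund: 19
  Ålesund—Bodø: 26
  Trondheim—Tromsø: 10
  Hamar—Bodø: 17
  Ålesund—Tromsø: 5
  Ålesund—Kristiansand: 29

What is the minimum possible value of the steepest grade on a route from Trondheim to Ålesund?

Checking several routes:
Trondheim→Tromsø→Hamar→Ålesund: max(10, 18, 19) = 19
Trondheim→Tromsø→Ålesund: max(10, 5) = 10
Trondheim→Tromsø→Hamar→Bodø→Ålesund: max(10, 18, 17, 26) = 26
Best route has worst link 10%.

10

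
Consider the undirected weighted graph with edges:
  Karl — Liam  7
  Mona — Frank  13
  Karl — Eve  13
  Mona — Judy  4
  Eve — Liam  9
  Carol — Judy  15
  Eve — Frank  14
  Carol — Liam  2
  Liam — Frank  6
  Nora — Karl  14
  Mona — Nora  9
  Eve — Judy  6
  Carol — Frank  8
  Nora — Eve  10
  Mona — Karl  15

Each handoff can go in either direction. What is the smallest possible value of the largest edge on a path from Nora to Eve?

Checking several routes:
Nora - Eve: max(10) = 10
Nora - Mona - Frank - Liam - Eve: max(9, 13, 6, 9) = 13
Nora - Mona - Frank - Liam - Karl - Eve: max(9, 13, 6, 7, 13) = 13
Nora - Mona - Judy - Eve: max(9, 4, 6) = 9
Smallest bottleneck: 9.

9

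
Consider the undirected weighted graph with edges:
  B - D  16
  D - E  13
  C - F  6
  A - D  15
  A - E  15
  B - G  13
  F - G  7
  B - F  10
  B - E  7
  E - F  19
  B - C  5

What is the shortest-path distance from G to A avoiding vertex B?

41

Paths from G to A avoiding B:
G→F→E→A: 7 + 19 + 15 = 41
G→F→E→D→A: 7 + 19 + 13 + 15 = 54
The minimum is 41.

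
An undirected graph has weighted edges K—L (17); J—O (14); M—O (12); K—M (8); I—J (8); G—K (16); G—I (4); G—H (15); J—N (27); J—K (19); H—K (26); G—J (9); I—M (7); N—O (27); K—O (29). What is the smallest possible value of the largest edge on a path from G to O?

12

Comparing a few candidate routes:
G - I - J - O: max(4, 8, 14) = 14
G - K - M - O: max(16, 8, 12) = 16
G - J - I - M - O: max(9, 8, 7, 12) = 12
G - I - M - O: max(4, 7, 12) = 12
G - J - O: max(9, 14) = 14
The minimum achievable maximum is 12.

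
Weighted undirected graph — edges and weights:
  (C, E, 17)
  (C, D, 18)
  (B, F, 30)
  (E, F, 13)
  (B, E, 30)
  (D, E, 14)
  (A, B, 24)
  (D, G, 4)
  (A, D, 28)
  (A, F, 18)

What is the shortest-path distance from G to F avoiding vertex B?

Routes from G to F avoiding B:
G-D-C-E-F: 4 + 18 + 17 + 13 = 52
G-D-E-F: 4 + 14 + 13 = 31
G-D-A-F: 4 + 28 + 18 = 50
Best route has total 31.

31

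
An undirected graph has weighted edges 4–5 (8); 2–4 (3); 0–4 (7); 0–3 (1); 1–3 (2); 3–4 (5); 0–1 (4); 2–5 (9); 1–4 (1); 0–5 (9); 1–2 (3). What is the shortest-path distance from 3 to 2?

5

Checking several routes:
3 - 1 - 4 - 2: 2 + 1 + 3 = 6
3 - 0 - 1 - 2: 1 + 4 + 3 = 8
3 - 1 - 2: 2 + 3 = 5
3 - 4 - 2: 5 + 3 = 8
The minimum is 5.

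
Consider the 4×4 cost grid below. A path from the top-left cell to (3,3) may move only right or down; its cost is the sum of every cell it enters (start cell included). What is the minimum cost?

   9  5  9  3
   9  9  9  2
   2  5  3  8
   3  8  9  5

Take [0,0]→[0,1]→[0,2]→[0,3]→[1,3]→[2,3]→[3,3] for a total of 9 + 5 + 9 + 3 + 2 + 8 + 5 = 41.

41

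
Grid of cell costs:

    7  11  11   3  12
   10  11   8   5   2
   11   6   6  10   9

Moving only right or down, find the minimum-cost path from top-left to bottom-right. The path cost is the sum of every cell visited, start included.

Path [0,0] → [0,1] → [0,2] → [0,3] → [1,3] → [1,4] → [2,4]: 7 + 11 + 11 + 3 + 5 + 2 + 9 = 48.
(Top row then right column would cost 55.)

48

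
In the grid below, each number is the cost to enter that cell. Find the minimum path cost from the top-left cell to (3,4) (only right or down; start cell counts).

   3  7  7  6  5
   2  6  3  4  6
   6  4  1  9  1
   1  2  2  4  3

23

Path (0,0) (1,0) (2,0) (3,0) (3,1) (3,2) (3,3) (3,4): 3 + 2 + 6 + 1 + 2 + 2 + 4 + 3 = 23.
(Top row then right column would cost 38.)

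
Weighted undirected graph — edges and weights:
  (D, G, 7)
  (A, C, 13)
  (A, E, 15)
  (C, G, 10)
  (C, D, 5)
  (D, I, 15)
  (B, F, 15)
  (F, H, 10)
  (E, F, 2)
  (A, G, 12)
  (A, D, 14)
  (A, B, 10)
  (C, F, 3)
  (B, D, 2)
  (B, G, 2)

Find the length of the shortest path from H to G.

Checking several routes:
H -> F -> B -> G: 10 + 15 + 2 = 27
H -> F -> C -> D -> B -> G: 10 + 3 + 5 + 2 + 2 = 22
H -> F -> C -> G: 10 + 3 + 10 = 23
H -> F -> C -> D -> G: 10 + 3 + 5 + 7 = 25
Best route has total 22.

22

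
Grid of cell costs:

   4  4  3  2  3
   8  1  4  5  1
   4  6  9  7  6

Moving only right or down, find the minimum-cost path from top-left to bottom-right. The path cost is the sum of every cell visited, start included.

23

Cheapest: r0c0 → r0c1 → r0c2 → r0c3 → r0c4 → r1c4 → r2c4
  4 + 4 + 3 + 2 + 3 + 1 + 6 = 23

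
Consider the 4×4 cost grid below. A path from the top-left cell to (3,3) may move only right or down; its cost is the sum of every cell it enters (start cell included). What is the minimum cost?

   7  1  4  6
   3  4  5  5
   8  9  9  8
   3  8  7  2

32

Best path: [0,0]→[0,1]→[0,2]→[1,2]→[1,3]→[2,3]→[3,3]
Cost: 7 + 1 + 4 + 5 + 5 + 8 + 2 = 32
For comparison, the top-then-right route costs 33.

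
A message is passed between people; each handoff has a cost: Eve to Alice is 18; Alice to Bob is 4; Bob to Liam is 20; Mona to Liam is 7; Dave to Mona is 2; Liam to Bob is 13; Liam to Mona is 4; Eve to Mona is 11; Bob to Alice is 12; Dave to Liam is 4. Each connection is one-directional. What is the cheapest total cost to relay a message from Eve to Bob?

22

Paths from Eve to Bob:
Eve-Alice-Bob: 18 + 4 = 22
Eve-Mona-Liam-Bob: 11 + 7 + 13 = 31
Best route has total 22.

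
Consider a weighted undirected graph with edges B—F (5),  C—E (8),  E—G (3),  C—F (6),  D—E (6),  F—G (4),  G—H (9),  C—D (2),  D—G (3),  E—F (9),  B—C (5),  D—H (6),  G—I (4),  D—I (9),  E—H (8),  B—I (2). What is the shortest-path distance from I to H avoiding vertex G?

Some routes from I to H avoiding G:
I-B-F-C-D-H: 2 + 5 + 6 + 2 + 6 = 21
I-B-C-D-E-H: 2 + 5 + 2 + 6 + 8 = 23
I-B-C-D-H: 2 + 5 + 2 + 6 = 15
I-B-C-E-H: 2 + 5 + 8 + 8 = 23
I-D-H: 9 + 6 = 15
Best route has total 15.

15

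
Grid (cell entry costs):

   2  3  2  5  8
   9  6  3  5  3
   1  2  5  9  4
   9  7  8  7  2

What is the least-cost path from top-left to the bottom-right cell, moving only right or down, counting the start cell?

24

Path [0,0]→[0,1]→[0,2]→[1,2]→[1,3]→[1,4]→[2,4]→[3,4]: 2 + 3 + 2 + 3 + 5 + 3 + 4 + 2 = 24.
(Top row then right column would cost 29.)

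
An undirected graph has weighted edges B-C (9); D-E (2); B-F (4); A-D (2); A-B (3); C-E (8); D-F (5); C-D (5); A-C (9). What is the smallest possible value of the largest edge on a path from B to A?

3

Checking several routes:
B→F→D→A: max(4, 5, 2) = 5
B→C→A: max(9, 9) = 9
B→C→D→A: max(9, 5, 2) = 9
B→A: max(3) = 3
B→F→D→E→C→A: max(4, 5, 2, 8, 9) = 9
B→F→D→C→A: max(4, 5, 5, 9) = 9
Smallest bottleneck: 3.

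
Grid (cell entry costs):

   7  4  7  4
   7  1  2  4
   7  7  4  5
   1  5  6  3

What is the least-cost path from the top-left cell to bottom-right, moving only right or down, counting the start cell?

26

Best path: (0,0) (0,1) (1,1) (1,2) (1,3) (2,3) (3,3)
Cost: 7 + 4 + 1 + 2 + 4 + 5 + 3 = 26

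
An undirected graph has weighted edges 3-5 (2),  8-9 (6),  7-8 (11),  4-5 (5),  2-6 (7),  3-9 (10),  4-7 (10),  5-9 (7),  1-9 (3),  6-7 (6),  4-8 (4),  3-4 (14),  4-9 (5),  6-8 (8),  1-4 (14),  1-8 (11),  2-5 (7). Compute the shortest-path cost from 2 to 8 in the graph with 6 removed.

16

A few of the 2→8 routes:
2 → 5 → 4 → 8: 7 + 5 + 4 = 16
2 → 5 → 9 → 8: 7 + 7 + 6 = 20
2 → 5 → 9 → 4 → 8: 7 + 7 + 5 + 4 = 23
The minimum is 16.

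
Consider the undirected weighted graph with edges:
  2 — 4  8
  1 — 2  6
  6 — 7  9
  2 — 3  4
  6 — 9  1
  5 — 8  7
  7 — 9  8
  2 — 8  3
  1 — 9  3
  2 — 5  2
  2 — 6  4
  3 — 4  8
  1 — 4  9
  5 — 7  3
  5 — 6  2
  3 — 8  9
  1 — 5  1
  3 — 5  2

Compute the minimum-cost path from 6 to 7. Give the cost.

Checking several routes:
6 -> 2 -> 5 -> 7: 4 + 2 + 3 = 9
6 -> 9 -> 7: 1 + 8 = 9
6 -> 9 -> 1 -> 5 -> 7: 1 + 3 + 1 + 3 = 8
6 -> 7: 9
6 -> 5 -> 7: 2 + 3 = 5
Shortest: 5.

5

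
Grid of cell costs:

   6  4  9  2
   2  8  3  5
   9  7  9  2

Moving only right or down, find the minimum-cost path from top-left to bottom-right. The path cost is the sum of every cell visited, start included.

26

Cheapest: [0,0] -> [1,0] -> [1,1] -> [1,2] -> [1,3] -> [2,3]
  6 + 2 + 8 + 3 + 5 + 2 = 26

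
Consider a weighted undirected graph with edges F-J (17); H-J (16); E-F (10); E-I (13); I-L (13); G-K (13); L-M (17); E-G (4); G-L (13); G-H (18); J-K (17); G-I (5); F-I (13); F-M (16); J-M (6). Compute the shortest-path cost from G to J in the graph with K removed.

Comparing a few candidate routes:
G-E-F-J: 4 + 10 + 17 = 31
G-H-J: 18 + 16 = 34
G-I-F-J: 5 + 13 + 17 = 35
G-L-M-J: 13 + 17 + 6 = 36
Shortest: 31.

31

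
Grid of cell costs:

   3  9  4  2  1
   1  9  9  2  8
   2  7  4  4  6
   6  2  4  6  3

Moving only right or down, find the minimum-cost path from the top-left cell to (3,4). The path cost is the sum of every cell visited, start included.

27

Cheapest: r0c0 -> r1c0 -> r2c0 -> r3c0 -> r3c1 -> r3c2 -> r3c3 -> r3c4
  3 + 1 + 2 + 6 + 2 + 4 + 6 + 3 = 27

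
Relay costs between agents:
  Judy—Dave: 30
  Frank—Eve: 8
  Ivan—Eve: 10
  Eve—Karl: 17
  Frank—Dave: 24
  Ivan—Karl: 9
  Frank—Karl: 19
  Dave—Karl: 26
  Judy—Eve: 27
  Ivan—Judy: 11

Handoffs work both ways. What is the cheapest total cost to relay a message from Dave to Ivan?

Comparing a few candidate routes:
Dave→Judy→Ivan: 30 + 11 = 41
Dave→Frank→Eve→Ivan: 24 + 8 + 10 = 42
Dave→Frank→Eve→Karl→Ivan: 24 + 8 + 17 + 9 = 58
Dave→Frank→Karl→Ivan: 24 + 19 + 9 = 52
Dave→Karl→Ivan: 26 + 9 = 35
Dave→Karl→Eve→Ivan: 26 + 17 + 10 = 53
The minimum is 35.

35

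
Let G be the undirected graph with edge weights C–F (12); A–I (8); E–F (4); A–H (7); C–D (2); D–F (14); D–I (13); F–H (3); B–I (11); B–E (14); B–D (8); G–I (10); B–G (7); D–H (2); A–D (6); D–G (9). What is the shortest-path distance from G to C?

11

Comparing a few candidate routes:
G -> I -> D -> C: 10 + 13 + 2 = 25
G -> D -> C: 9 + 2 = 11
G -> I -> A -> D -> C: 10 + 8 + 6 + 2 = 26
G -> B -> D -> C: 7 + 8 + 2 = 17
Shortest: 11.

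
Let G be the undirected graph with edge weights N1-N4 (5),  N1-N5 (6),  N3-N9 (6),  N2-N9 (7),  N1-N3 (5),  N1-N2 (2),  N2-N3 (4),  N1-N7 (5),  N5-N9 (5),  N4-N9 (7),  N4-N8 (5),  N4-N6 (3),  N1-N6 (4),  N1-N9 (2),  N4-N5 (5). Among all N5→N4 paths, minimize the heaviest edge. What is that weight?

5

A few of the N5→N4 routes:
N5 - N9 - N1 - N6 - N4: max(5, 2, 4, 3) = 5
N5 - N4: max(5) = 5
N5 - N9 - N1 - N4: max(5, 2, 5) = 5
The minimum achievable maximum is 5.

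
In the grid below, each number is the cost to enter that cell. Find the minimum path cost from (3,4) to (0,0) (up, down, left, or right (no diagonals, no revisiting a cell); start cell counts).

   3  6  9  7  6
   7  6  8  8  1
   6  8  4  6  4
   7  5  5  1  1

Path r3c4→r3c3→r3c2→r2c2→r1c2→r1c1→r0c1→r0c0: 1 + 1 + 5 + 4 + 8 + 6 + 6 + 3 = 34.

34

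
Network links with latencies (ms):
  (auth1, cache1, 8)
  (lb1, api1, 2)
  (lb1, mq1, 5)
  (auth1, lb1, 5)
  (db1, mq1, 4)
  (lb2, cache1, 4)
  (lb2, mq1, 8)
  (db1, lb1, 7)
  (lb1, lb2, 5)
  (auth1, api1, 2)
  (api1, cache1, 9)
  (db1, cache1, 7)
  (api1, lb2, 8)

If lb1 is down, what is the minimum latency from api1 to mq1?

Comparing a few candidate routes:
api1→cache1→db1→mq1: 9 + 7 + 4 = 20
api1→lb2→mq1: 8 + 8 = 16
api1→auth1→cache1→lb2→mq1: 2 + 8 + 4 + 8 = 22
api1→cache1→lb2→mq1: 9 + 4 + 8 = 21
api1→auth1→cache1→db1→mq1: 2 + 8 + 7 + 4 = 21
Best route has total 16 ms.

16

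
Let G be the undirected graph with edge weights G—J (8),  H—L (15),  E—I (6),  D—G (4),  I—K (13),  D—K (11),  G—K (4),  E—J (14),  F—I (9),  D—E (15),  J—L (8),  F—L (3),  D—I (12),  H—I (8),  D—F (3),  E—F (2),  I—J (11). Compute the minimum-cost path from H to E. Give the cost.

Comparing a few candidate routes:
H - I - F - E: 8 + 9 + 2 = 19
H - I - E: 8 + 6 = 14
H - L - F - E: 15 + 3 + 2 = 20
H - I - D - F - E: 8 + 12 + 3 + 2 = 25
Shortest: 14.

14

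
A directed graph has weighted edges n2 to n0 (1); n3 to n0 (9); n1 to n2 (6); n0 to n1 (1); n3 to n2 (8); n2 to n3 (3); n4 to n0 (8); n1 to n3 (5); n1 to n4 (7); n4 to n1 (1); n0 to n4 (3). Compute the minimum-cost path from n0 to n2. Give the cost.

Candidate routes:
n0 -> n4 -> n1 -> n2: 3 + 1 + 6 = 10
n0 -> n1 -> n2: 1 + 6 = 7
n0 -> n4 -> n1 -> n3 -> n2: 3 + 1 + 5 + 8 = 17
n0 -> n1 -> n3 -> n2: 1 + 5 + 8 = 14
The minimum is 7.

7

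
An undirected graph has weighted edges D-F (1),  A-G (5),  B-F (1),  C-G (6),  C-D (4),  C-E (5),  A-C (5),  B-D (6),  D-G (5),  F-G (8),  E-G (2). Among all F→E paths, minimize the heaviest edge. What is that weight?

5

A few of the F→E routes:
F - D - C - E: max(1, 4, 5) = 5
F - D - G - E: max(1, 5, 2) = 5
F - D - G - A - C - E: max(1, 5, 5, 5, 5) = 5
F - D - C - G - E: max(1, 4, 6, 2) = 6
F - D - C - A - G - E: max(1, 4, 5, 5, 2) = 5
The minimum achievable maximum is 5.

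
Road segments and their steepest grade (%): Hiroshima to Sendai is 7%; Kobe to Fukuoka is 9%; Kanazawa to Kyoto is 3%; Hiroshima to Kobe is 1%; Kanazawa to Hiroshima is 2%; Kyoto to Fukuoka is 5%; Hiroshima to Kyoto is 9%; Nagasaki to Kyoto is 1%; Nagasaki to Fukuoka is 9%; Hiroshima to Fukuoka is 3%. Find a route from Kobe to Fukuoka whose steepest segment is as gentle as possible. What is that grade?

3

A few of the Kobe→Fukuoka routes:
Kobe-Fukuoka: max(9) = 9
Kobe-Hiroshima-Kyoto-Fukuoka: max(1, 9, 5) = 9
Kobe-Hiroshima-Kyoto-Nagasaki-Fukuoka: max(1, 9, 1, 9) = 9
Kobe-Hiroshima-Kanazawa-Kyoto-Fukuoka: max(1, 2, 3, 5) = 5
Kobe-Hiroshima-Fukuoka: max(1, 3) = 3
The minimum achievable maximum is 3%.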